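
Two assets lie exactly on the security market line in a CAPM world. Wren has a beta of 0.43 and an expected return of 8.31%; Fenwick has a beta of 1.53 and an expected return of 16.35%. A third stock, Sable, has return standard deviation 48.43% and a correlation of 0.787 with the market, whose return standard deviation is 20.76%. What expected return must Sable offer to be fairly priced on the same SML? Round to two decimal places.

MRP = (16.35% − 8.31%) / (1.53 − 0.43) = 7.3091%
R_f = 8.31% − 0.43 × 7.3091% = 5.1671%
β_Sable = ρ·σ_i/σ_m = 0.787 × 48.43 / 20.76 = 1.8360
E(R_Sable) = R_f + β × MRP = 5.1671% + 1.8360 × 7.3091% = 18.59%

18.59%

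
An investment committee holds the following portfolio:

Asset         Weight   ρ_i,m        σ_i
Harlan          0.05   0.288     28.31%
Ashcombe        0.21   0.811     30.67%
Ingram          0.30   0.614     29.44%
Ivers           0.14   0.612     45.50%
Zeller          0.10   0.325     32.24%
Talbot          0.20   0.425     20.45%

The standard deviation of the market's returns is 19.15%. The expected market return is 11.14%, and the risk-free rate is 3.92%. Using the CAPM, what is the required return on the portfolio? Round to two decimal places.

10.61%

β_Harlan = 0.288 × 28.31% / 19.15% = 0.4258
β_Ashcombe = 0.811 × 30.67% / 19.15% = 1.2989
β_Ingram = 0.614 × 29.44% / 19.15% = 0.9439
β_Ivers = 0.612 × 45.50% / 19.15% = 1.4541
β_Zeller = 0.325 × 32.24% / 19.15% = 0.5472
β_Talbot = 0.425 × 20.45% / 19.15% = 0.4539
β_P = Σ w_i β_i = 0.05×0.4258 + 0.21×1.2989 + 0.30×0.9439 + 0.14×1.4541 + 0.10×0.5472 + 0.20×0.4539 = 0.9263
MRP = 11.14% − 3.92% = 7.22%
E(R_P) = R_f + β_P × MRP = 3.92% + 0.9263 × 7.22% = 10.61%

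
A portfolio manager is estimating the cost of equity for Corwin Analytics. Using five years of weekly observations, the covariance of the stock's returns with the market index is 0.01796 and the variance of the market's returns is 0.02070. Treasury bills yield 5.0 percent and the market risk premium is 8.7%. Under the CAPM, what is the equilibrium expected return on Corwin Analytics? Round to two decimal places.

12.55%

β = Cov(R_i, R_m) / Var(R_m) = 0.01796 / 0.02070 = 0.8676
E(R) = R_f + β × MRP = 5.0% + 0.8676 × 8.7% = 12.55%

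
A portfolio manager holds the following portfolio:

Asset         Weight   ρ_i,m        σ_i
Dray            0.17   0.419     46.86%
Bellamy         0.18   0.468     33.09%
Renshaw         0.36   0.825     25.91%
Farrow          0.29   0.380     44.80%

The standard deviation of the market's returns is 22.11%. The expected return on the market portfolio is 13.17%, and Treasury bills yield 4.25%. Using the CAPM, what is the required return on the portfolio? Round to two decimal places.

11.82%

β_Dray = 0.419 × 46.86% / 22.11% = 0.8880
β_Bellamy = 0.468 × 33.09% / 22.11% = 0.7004
β_Renshaw = 0.825 × 25.91% / 22.11% = 0.9668
β_Farrow = 0.380 × 44.80% / 22.11% = 0.7700
β_P = Σ w_i β_i = 0.17×0.8880 + 0.18×0.7004 + 0.36×0.9668 + 0.29×0.7700 = 0.8484
MRP = 13.17% − 4.25% = 8.92%
E(R_P) = R_f + β_P × MRP = 4.25% + 0.8484 × 8.92% = 11.82%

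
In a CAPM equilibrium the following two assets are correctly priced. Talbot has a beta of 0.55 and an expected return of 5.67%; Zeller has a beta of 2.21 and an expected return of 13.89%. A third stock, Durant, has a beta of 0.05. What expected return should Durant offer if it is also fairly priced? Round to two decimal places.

MRP (SML slope) = (13.89% − 5.67%) / (2.21 − 0.55) = 8.22% / 1.66 = 4.9518%
R_f (intercept) = 5.67% − 0.55 × 4.9518% = 2.9465%
E(R_Durant) = R_f + β × MRP = 2.9465% + 0.05 × 4.9518% = 3.19%

3.19%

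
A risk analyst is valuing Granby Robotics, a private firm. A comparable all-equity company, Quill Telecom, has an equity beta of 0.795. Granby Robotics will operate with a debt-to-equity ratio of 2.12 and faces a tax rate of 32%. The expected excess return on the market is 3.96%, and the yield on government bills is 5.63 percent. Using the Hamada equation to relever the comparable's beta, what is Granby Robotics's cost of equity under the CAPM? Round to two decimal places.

13.32%

β_L = β_U × [1 + (1 − t)(D/E)] = 0.795 × [1 + (1 − 0.32) × 2.12]
    = 0.795 × [1 + 0.68 × 2.12] = 0.795 × 2.4416 = 1.9411
E(R) = R_f + β_L × MRP = 5.63% + 1.9411 × 3.96% = 13.32%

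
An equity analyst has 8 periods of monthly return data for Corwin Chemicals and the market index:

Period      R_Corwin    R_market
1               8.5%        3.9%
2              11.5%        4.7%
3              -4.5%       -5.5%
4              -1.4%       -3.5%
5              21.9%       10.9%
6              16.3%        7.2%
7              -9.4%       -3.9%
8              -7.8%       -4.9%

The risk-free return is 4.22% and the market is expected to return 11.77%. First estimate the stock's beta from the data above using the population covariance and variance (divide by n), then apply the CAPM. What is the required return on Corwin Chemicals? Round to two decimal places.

17.95%

Mean R_i = (8.5 + 11.5 − 4.5 − 1.4 + 21.9 + 16.3 − 9.4 − 7.8) / 8 = 4.3875%
Mean R_m = (3.9 + 4.7 − 5.5 − 3.5 + 10.9 + 7.2 − 3.9 − 4.9) / 8 = 1.1125%
Σ(R_i − R̄_i)(R_m − R̄_m) = 508.7513  ⇒  Cov = 508.7513 / 8 = 63.5939
Σ(R_m − R̄_m)² = 279.7688  ⇒  Var(R_m) = 279.7688 / 8 = 34.9711
β = Cov / Var(R_m) = 63.5939 / 34.9711 = 1.8185
MRP = 11.77% − 4.22% = 7.55%
E(R) = R_f + β × MRP = 4.22% + 1.8185 × 7.55% = 17.95%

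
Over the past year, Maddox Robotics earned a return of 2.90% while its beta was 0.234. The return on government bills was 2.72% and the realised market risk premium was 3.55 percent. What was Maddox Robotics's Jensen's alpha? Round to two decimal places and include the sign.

-0.65%

CAPM benchmark = R_f + β(R_m − R_f) = 2.72% + 0.234 × 3.55% = 3.55070%
α = actual − benchmark = 2.90% − 3.55070% = -0.65%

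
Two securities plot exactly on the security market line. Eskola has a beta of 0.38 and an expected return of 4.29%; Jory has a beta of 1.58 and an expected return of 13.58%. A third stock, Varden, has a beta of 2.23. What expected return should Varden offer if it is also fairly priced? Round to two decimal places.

18.61%

MRP (SML slope) = (13.58% − 4.29%) / (1.58 − 0.38) = 9.29% / 1.20 = 7.7417%
R_f (intercept) = 4.29% − 0.38 × 7.7417% = 1.3482%
E(R_Varden) = R_f + β × MRP = 1.3482% + 2.23 × 7.7417% = 18.61%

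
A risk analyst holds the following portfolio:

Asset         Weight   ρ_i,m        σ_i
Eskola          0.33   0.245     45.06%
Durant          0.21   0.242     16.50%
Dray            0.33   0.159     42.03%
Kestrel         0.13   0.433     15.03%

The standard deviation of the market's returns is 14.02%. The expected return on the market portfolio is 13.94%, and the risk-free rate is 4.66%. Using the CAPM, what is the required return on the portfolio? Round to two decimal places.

β_Eskola = 0.245 × 45.06% / 14.02% = 0.7874
β_Durant = 0.242 × 16.50% / 14.02% = 0.2848
β_Dray = 0.159 × 42.03% / 14.02% = 0.4767
β_Kestrel = 0.433 × 15.03% / 14.02% = 0.4642
β_P = Σ w_i β_i = 0.33×0.7874 + 0.21×0.2848 + 0.33×0.4767 + 0.13×0.4642 = 0.5373
MRP = 13.94% − 4.66% = 9.28%
E(R_P) = R_f + β_P × MRP = 4.66% + 0.5373 × 9.28% = 9.65%

9.65%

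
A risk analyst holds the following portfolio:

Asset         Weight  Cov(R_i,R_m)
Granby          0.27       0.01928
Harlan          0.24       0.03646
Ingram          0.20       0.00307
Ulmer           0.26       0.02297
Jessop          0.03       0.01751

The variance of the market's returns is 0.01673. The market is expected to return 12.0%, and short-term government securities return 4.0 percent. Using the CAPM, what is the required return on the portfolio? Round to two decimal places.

14.07%

β_Granby = 0.01928 / 0.01673 = 1.1524
β_Harlan = 0.03646 / 0.01673 = 2.1793
β_Ingram = 0.00307 / 0.01673 = 0.1835
β_Ulmer = 0.02297 / 0.01673 = 1.3730
β_Jessop = 0.01751 / 0.01673 = 1.0466
β_P = Σ w_i β_i = 0.27×1.1524 + 0.24×2.1793 + 0.20×0.1835 + 0.26×1.3730 + 0.03×1.0466 = 1.2593
MRP = 12.0% − 4.0% = 8.00%
E(R_P) = R_f + β_P × MRP = 4.0% + 1.2593 × 8.0% = 14.07%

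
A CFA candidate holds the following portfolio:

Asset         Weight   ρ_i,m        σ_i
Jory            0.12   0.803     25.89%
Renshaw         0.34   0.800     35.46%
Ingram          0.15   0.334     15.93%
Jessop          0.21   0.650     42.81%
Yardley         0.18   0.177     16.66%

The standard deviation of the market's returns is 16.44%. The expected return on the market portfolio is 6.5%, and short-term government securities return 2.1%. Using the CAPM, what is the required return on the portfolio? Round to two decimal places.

7.27%

β_Jory = 0.803 × 25.89% / 16.44% = 1.2646
β_Renshaw = 0.800 × 35.46% / 16.44% = 1.7255
β_Ingram = 0.334 × 15.93% / 16.44% = 0.3236
β_Jessop = 0.650 × 42.81% / 16.44% = 1.6926
β_Yardley = 0.177 × 16.66% / 16.44% = 0.1794
β_P = Σ w_i β_i = 0.12×1.2646 + 0.34×1.7255 + 0.15×0.3236 + 0.21×1.6926 + 0.18×0.1794 = 1.1747
MRP = 6.5% − 2.1% = 4.40%
E(R_P) = R_f + β_P × MRP = 2.1% + 1.1747 × 4.4% = 7.27%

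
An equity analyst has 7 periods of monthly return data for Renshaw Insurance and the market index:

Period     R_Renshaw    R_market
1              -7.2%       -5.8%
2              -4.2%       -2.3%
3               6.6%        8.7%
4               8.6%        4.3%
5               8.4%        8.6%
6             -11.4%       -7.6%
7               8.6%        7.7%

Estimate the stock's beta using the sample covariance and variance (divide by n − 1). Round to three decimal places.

Mean R_i = (-7.2 − 4.2 + 6.6 + 8.6 + 8.4 − 11.4 + 8.6) / 7 = 1.3429%
Mean R_m = (-5.8 − 2.3 + 8.7 + 4.3 + 8.6 − 7.6 + 7.7) / 7 = 1.9429%
Σ(R_i − R̄_i)(R_m − R̄_m) = 352.6571  ⇒  Cov = 352.6571 / 6 = 58.7762
Σ(R_m − R̄_m)² = 297.6971  ⇒  Var(R_m) = 297.6971 / 6 = 49.6162
β = Cov / Var(R_m) = 58.7762 / 49.6162 = 1.1846

1.185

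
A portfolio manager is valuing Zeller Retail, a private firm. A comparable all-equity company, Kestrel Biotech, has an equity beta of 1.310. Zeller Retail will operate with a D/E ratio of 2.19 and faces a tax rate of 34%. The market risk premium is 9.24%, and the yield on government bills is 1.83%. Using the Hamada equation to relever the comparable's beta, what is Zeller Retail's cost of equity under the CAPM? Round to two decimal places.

31.43%

β_L = β_U × [1 + (1 − t)(D/E)] = 1.310 × [1 + (1 − 0.34) × 2.19]
    = 1.310 × [1 + 0.66 × 2.19] = 1.310 × 2.4454 = 3.2035
E(R) = R_f + β_L × MRP = 1.83% + 3.2035 × 9.24% = 31.43%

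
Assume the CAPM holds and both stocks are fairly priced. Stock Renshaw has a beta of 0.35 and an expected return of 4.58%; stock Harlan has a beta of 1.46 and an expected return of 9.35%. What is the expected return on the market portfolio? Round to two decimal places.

7.37%

Both satisfy E(R) = R_f + β·MRP, so the slope of the SML is
MRP = (9.35% − 4.58%) / (1.46 − 0.35) = 4.77% / 1.11 = 4.2973%
R_f = E(R_Renshaw) − β_Renshaw·MRP = 4.58% − 0.35 × 4.2973% = 3.0759%
E(R_m) = R_f + MRP = 3.0759% + 4.2973% = 7.37%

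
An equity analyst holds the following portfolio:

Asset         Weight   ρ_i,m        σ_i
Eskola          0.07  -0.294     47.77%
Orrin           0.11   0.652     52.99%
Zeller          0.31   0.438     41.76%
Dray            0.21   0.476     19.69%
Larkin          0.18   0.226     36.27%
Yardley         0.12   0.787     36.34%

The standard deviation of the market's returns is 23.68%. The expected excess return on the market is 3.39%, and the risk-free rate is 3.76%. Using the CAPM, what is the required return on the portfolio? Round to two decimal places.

β_Eskola = -0.294 × 47.77% / 23.68% = -0.5931
β_Orrin = 0.652 × 52.99% / 23.68% = 1.4590
β_Zeller = 0.438 × 41.76% / 23.68% = 0.7724
β_Dray = 0.476 × 19.69% / 23.68% = 0.3958
β_Larkin = 0.226 × 36.27% / 23.68% = 0.3462
β_Yardley = 0.787 × 36.34% / 23.68% = 1.2078
β_P = Σ w_i β_i = 0.07×-0.5931 + 0.11×1.4590 + 0.31×0.7724 + 0.21×0.3958 + 0.18×0.3462 + 0.12×1.2078 = 0.6488
E(R_P) = R_f + β_P × MRP = 3.76% + 0.6488 × 3.39% = 5.96%

5.96%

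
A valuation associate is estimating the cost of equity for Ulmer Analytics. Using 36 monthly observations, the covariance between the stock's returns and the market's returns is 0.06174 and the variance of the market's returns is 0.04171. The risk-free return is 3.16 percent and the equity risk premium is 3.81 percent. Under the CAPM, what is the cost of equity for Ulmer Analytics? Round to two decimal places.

β = Cov(R_i, R_m) / Var(R_m) = 0.06174 / 0.04171 = 1.4802
E(R) = R_f + β × MRP = 3.16% + 1.4802 × 3.81% = 8.80%

8.80%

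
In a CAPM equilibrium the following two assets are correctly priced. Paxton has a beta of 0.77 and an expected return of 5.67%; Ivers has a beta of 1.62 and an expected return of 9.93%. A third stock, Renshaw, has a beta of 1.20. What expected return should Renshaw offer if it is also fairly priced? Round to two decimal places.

7.83%

MRP (SML slope) = (9.93% − 5.67%) / (1.62 − 0.77) = 4.26% / 0.85 = 5.0118%
R_f (intercept) = 5.67% − 0.77 × 5.0118% = 1.8109%
E(R_Renshaw) = R_f + β × MRP = 1.8109% + 1.20 × 5.0118% = 7.83%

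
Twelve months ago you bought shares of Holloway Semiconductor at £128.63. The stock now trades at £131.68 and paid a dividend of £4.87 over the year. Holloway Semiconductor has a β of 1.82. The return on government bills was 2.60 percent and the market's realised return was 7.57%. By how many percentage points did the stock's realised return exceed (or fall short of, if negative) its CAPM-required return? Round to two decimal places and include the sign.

Realised HPR = (P1 + D1 − P0) / P0 = (131.68 + 4.87 − 128.63) / 128.63 = 7.92 / 128.63 = 6.1572%
MRP = 7.57% − 2.60% = 4.97%
CAPM required = R_f + β·MRP = 2.60% + 1.82 × 4.97% = 11.6454%
α = realised − required = 6.1572% − 11.6454% = -5.49%

-5.49%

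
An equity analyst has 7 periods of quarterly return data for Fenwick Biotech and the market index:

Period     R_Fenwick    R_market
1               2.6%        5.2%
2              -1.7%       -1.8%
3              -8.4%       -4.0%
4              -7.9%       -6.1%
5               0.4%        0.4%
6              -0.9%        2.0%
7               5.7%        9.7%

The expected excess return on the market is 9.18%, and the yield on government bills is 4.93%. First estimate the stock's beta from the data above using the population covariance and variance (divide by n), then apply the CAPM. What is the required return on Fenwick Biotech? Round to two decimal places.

13.20%

Mean R_i = (2.6 − 1.7 − 8.4 − 7.9 + 0.4 − 0.9 + 5.7) / 7 = -1.4571%
Mean R_m = (5.2 − 1.8 − 4.0 − 6.1 + 0.4 + 2.0 + 9.7) / 7 = 0.7714%
Σ(R_i − R̄_i)(R_m − R̄_m) = 159.8886  ⇒  Cov = 159.8886 / 7 = 22.8412
Σ(R_m − R̄_m)² = 177.5743  ⇒  Var(R_m) = 177.5743 / 7 = 25.3678
β = Cov / Var(R_m) = 22.8412 / 25.3678 = 0.9004
E(R) = R_f + β × MRP = 4.93% + 0.9004 × 9.18% = 13.20%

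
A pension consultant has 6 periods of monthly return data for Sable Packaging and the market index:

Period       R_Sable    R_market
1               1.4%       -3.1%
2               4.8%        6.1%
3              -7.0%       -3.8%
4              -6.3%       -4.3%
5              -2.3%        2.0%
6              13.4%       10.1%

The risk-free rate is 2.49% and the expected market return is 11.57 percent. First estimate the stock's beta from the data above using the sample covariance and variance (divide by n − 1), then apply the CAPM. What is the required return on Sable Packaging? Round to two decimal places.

12.96%

Mean R_i = (1.4 + 4.8 − 7.0 − 6.3 − 2.3 + 13.4) / 6 = 0.6667%
Mean R_m = (-3.1 + 6.1 − 3.8 − 4.3 + 2.0 + 10.1) / 6 = 1.1667%
Σ(R_i − R̄_i)(R_m − R̄_m) = 204.7033  ⇒  Cov = 204.7033 / 5 = 40.9407
Σ(R_m − R̄_m)² = 177.5933  ⇒  Var(R_m) = 177.5933 / 5 = 35.5187
β = Cov / Var(R_m) = 40.9407 / 35.5187 = 1.1527
MRP = 11.57% − 2.49% = 9.08%
E(R) = R_f + β × MRP = 2.49% + 1.1527 × 9.08% = 12.96%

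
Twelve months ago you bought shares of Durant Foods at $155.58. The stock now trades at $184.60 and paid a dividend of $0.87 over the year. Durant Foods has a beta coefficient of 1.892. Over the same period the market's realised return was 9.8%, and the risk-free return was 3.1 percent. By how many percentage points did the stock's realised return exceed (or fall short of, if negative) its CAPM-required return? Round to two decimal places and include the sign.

+3.44%

Realised HPR = (P1 + D1 − P0) / P0 = (184.60 + 0.87 − 155.58) / 155.58 = 29.89 / 155.58 = 19.2120%
MRP = 9.8% − 3.1% = 6.70%
CAPM required = R_f + β·MRP = 3.1% + 1.892 × 6.7% = 15.7764%
α = realised − required = 19.2120% − 15.7764% = +3.44%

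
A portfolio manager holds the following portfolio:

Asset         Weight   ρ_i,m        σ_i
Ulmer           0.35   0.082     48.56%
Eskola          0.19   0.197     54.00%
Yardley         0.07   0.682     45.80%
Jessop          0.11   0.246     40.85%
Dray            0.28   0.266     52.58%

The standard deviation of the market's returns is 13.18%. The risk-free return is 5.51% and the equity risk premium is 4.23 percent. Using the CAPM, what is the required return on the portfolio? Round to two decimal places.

β_Ulmer = 0.082 × 48.56% / 13.18% = 0.3021
β_Eskola = 0.197 × 54.00% / 13.18% = 0.8071
β_Yardley = 0.682 × 45.80% / 13.18% = 2.3699
β_Jessop = 0.246 × 40.85% / 13.18% = 0.7625
β_Dray = 0.266 × 52.58% / 13.18% = 1.0612
β_P = Σ w_i β_i = 0.35×0.3021 + 0.19×0.8071 + 0.07×2.3699 + 0.11×0.7625 + 0.28×1.0612 = 0.8060
E(R_P) = R_f + β_P × MRP = 5.51% + 0.8060 × 4.23% = 8.92%

8.92%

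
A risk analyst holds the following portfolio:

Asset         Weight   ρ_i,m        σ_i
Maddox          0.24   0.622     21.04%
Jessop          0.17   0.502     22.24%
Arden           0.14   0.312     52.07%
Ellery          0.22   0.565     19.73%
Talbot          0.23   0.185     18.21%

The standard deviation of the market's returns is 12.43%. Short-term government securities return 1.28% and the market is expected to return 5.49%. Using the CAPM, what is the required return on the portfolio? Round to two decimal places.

4.85%

β_Maddox = 0.622 × 21.04% / 12.43% = 1.0528
β_Jessop = 0.502 × 22.24% / 12.43% = 0.8982
β_Arden = 0.312 × 52.07% / 12.43% = 1.3070
β_Ellery = 0.565 × 19.73% / 12.43% = 0.8968
β_Talbot = 0.185 × 18.21% / 12.43% = 0.2710
β_P = Σ w_i β_i = 0.24×1.0528 + 0.17×0.8982 + 0.14×1.3070 + 0.22×0.8968 + 0.23×0.2710 = 0.8480
MRP = 5.49% − 1.28% = 4.21%
E(R_P) = R_f + β_P × MRP = 1.28% + 0.8480 × 4.21% = 4.85%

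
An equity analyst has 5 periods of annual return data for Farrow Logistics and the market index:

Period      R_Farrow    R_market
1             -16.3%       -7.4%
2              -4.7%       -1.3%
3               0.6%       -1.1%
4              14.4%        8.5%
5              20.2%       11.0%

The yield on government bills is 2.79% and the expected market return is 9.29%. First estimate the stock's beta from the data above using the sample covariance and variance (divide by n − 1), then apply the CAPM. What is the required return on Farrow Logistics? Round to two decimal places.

15.20%

Mean R_i = (-16.3 − 4.7 + 0.6 + 14.4 + 20.2) / 5 = 2.8400%
Mean R_m = (-7.4 − 1.3 − 1.1 + 8.5 + 11.0) / 5 = 1.9400%
Σ(R_i − R̄_i)(R_m − R̄_m) = 443.1220  ⇒  Cov = 443.1220 / 4 = 110.7805
Σ(R_m − R̄_m)² = 232.0920  ⇒  Var(R_m) = 232.0920 / 4 = 58.0230
β = Cov / Var(R_m) = 110.7805 / 58.0230 = 1.9093
MRP = 9.29% − 2.79% = 6.50%
E(R) = R_f + β × MRP = 2.79% + 1.9093 × 6.50% = 15.20%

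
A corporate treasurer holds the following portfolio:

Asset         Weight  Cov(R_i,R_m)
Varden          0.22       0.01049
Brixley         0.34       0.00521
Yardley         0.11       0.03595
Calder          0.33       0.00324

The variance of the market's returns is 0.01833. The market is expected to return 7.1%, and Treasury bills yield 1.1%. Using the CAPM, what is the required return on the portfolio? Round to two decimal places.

β_Varden = 0.01049 / 0.01833 = 0.5723
β_Brixley = 0.00521 / 0.01833 = 0.2842
β_Yardley = 0.03595 / 0.01833 = 1.9613
β_Calder = 0.00324 / 0.01833 = 0.1768
β_P = Σ w_i β_i = 0.22×0.5723 + 0.34×0.2842 + 0.11×1.9613 + 0.33×0.1768 = 0.4966
MRP = 7.1% − 1.1% = 6.00%
E(R_P) = R_f + β_P × MRP = 1.1% + 0.4966 × 6.0% = 4.08%

4.08%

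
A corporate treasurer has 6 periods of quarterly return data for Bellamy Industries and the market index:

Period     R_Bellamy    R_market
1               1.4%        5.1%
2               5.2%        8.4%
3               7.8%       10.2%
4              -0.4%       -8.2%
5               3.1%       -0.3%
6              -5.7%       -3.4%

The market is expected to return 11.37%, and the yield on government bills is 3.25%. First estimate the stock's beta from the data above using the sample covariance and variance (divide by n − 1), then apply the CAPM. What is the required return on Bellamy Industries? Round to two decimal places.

Mean R_i = (1.4 + 5.2 + 7.8 − 0.4 + 3.1 − 5.7) / 6 = 1.9000%
Mean R_m = (5.1 + 8.4 + 10.2 − 8.2 − 0.3 − 3.4) / 6 = 1.9667%
Σ(R_i − R̄_i)(R_m − R̄_m) = 129.6900  ⇒  Cov = 129.6900 / 5 = 25.9380
Σ(R_m − R̄_m)² = 256.2933  ⇒  Var(R_m) = 256.2933 / 5 = 51.2587
β = Cov / Var(R_m) = 25.9380 / 51.2587 = 0.5060
MRP = 11.37% − 3.25% = 8.12%
E(R) = R_f + β × MRP = 3.25% + 0.5060 × 8.12% = 7.36%

7.36%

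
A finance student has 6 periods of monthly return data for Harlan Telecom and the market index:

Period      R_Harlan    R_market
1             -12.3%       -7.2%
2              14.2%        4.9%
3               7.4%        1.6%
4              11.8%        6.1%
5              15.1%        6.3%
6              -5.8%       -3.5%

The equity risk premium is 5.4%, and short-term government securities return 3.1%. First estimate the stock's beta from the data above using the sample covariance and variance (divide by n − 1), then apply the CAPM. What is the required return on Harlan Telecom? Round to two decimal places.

Mean R_i = (-12.3 + 14.2 + 7.4 + 11.8 + 15.1 − 5.8) / 6 = 5.0667%
Mean R_m = (-7.2 + 4.9 + 1.6 + 6.1 + 6.3 − 3.5) / 6 = 1.3667%
Σ(R_i − R̄_i)(R_m − R̄_m) = 315.8433  ⇒  Cov = 315.8433 / 5 = 63.1687
Σ(R_m − R̄_m)² = 156.3533  ⇒  Var(R_m) = 156.3533 / 5 = 31.2707
β = Cov / Var(R_m) = 63.1687 / 31.2707 = 2.0201
E(R) = R_f + β × MRP = 3.1% + 2.0201 × 5.4% = 14.01%

14.01%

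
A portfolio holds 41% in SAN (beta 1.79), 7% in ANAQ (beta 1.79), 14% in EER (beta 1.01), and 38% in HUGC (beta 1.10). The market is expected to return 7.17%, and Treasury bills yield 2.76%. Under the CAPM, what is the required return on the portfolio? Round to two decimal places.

β_P = Σ w_i β_i = 0.41×1.79 + 0.07×1.79 + 0.14×1.01 + 0.38×1.10 = 1.4186
MRP = 7.17% − 2.76% = 4.41%
E(R_P) = R_f + β_P × MRP = 2.76% + 1.4186 × 4.41% = 9.02%

9.02%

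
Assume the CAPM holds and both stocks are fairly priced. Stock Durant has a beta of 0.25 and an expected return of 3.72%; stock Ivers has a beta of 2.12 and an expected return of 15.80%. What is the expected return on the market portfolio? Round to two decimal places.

Both satisfy E(R) = R_f + β·MRP, so the slope of the SML is
MRP = (15.80% − 3.72%) / (2.12 − 0.25) = 12.08% / 1.87 = 6.4599%
R_f = E(R_Durant) − β_Durant·MRP = 3.72% − 0.25 × 6.4599% = 2.1050%
E(R_m) = R_f + MRP = 2.1050% + 6.4599% = 8.56%

8.56%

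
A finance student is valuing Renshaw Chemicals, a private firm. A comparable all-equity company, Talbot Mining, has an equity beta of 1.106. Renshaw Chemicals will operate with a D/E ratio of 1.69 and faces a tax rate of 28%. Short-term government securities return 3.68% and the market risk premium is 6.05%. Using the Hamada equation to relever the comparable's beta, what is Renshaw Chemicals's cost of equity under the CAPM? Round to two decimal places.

18.51%

β_L = β_U × [1 + (1 − t)(D/E)] = 1.106 × [1 + (1 − 0.28) × 1.69]
    = 1.106 × [1 + 0.72 × 1.69] = 1.106 × 2.2168 = 2.4518
E(R) = R_f + β_L × MRP = 3.68% + 2.4518 × 6.05% = 18.51%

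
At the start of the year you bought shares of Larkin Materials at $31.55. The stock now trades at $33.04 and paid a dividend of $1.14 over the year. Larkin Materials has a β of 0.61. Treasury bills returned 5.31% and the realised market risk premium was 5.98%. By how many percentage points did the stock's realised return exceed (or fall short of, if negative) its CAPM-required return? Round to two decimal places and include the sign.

-0.62%

Realised HPR = (P1 + D1 − P0) / P0 = (33.04 + 1.14 − 31.55) / 31.55 = 2.63 / 31.55 = 8.3360%
CAPM required = R_f + β·MRP = 5.31% + 0.61 × 5.98% = 8.9578%
α = realised − required = 8.3360% − 8.9578% = -0.62%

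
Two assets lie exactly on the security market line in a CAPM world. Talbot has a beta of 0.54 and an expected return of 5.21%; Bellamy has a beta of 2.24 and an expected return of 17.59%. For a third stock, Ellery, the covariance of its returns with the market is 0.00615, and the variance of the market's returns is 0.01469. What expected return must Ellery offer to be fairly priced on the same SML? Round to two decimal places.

4.33%

MRP = (17.59% − 5.21%) / (2.24 − 0.54) = 7.2824%
R_f = 5.21% − 0.54 × 7.2824% = 1.2775%
β_Ellery = Cov / Var(R_m) = 0.00615 / 0.01469 = 0.4187
E(R_Ellery) = R_f + β × MRP = 1.2775% + 0.4187 × 7.2824% = 4.33%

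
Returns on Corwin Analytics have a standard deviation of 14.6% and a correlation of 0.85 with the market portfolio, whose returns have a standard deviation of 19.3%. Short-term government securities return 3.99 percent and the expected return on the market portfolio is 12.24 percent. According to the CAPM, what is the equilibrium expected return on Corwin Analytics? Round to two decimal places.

9.29%

β = ρ × σ_i / σ_m = 0.85 × 14.6% / 19.3% = 0.6430
MRP = 12.24% − 3.99% = 8.25%
E(R) = 3.99% + 0.6430 × 8.25% = 9.29%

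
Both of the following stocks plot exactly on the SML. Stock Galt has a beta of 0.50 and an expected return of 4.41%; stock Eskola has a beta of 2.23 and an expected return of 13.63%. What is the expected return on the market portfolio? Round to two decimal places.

7.07%

Both satisfy E(R) = R_f + β·MRP, so the slope of the SML is
MRP = (13.63% − 4.41%) / (2.23 − 0.50) = 9.22% / 1.73 = 5.3295%
R_f = E(R_Galt) − β_Galt·MRP = 4.41% − 0.50 × 5.3295% = 1.7453%
E(R_m) = R_f + MRP = 1.7453% + 5.3295% = 7.07%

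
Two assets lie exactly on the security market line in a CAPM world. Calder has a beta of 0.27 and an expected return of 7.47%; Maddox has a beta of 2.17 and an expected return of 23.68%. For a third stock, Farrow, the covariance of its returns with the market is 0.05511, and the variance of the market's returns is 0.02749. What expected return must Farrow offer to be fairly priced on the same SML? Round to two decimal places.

22.27%

MRP = (23.68% − 7.47%) / (2.17 − 0.27) = 8.5316%
R_f = 7.47% − 0.27 × 8.5316% = 5.1665%
β_Farrow = Cov / Var(R_m) = 0.05511 / 0.02749 = 2.0047
E(R_Farrow) = R_f + β × MRP = 5.1665% + 2.0047 × 8.5316% = 22.27%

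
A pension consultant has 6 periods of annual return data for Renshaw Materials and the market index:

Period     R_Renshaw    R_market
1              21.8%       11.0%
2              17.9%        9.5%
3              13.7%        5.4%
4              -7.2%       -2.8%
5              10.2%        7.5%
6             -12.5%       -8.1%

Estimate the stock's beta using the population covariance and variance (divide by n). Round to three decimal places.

Mean R_i = (21.8 + 17.9 + 13.7 − 7.2 + 10.2 − 12.5) / 6 = 7.3167%
Mean R_m = (11.0 + 9.5 + 5.4 − 2.8 + 7.5 − 8.1) / 6 = 3.7500%
Σ(R_i − R̄_i)(R_m − R̄_m) = 517.1150  ⇒  Cov = 517.1150 / 6 = 86.1858
Σ(R_m − R̄_m)² = 285.7350  ⇒  Var(R_m) = 285.7350 / 6 = 47.6225
β = Cov / Var(R_m) = 86.1858 / 47.6225 = 1.8098

1.810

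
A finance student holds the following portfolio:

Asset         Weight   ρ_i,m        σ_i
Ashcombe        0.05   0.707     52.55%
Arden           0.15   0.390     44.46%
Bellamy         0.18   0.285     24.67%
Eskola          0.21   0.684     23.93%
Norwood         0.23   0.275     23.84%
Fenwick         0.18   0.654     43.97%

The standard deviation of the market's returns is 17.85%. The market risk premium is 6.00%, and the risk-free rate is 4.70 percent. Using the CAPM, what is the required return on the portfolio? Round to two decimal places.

10.03%

β_Ashcombe = 0.707 × 52.55% / 17.85% = 2.0814
β_Arden = 0.390 × 44.46% / 17.85% = 0.9714
β_Bellamy = 0.285 × 24.67% / 17.85% = 0.3939
β_Eskola = 0.684 × 23.93% / 17.85% = 0.9170
β_Norwood = 0.275 × 23.84% / 17.85% = 0.3673
β_Fenwick = 0.654 × 43.97% / 17.85% = 1.6110
β_P = Σ w_i β_i = 0.05×2.0814 + 0.15×0.9714 + 0.18×0.3939 + 0.21×0.9170 + 0.23×0.3673 + 0.18×1.6110 = 0.8877
E(R_P) = R_f + β_P × MRP = 4.70% + 0.8877 × 6.00% = 10.03%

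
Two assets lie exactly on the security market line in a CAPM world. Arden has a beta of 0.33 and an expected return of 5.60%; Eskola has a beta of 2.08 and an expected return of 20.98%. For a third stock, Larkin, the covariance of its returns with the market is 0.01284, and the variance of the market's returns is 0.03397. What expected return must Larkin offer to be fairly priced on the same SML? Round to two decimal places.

MRP = (20.98% − 5.60%) / (2.08 − 0.33) = 8.7886%
R_f = 5.60% − 0.33 × 8.7886% = 2.6998%
β_Larkin = Cov / Var(R_m) = 0.01284 / 0.03397 = 0.3780
E(R_Larkin) = R_f + β × MRP = 2.6998% + 0.3780 × 8.7886% = 6.02%

6.02%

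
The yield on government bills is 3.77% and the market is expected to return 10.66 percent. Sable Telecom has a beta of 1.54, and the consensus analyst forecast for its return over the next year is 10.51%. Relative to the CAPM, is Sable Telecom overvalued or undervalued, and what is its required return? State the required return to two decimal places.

Overvalued; required return 14.38%

MRP = 10.66% − 3.77% = 6.89%
Required return = R_f + β·MRP = 3.77% + 1.54 × 6.89% = 14.38%
Forecast 10.51% < required 14.38% → the stock plots below the SML → overvalued.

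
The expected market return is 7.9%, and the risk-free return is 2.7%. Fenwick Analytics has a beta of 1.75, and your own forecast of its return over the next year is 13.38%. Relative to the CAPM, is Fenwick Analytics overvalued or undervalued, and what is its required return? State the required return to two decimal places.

Undervalued; required return 11.80%

MRP = 7.9% − 2.7% = 5.20%
Required return = R_f + β·MRP = 2.7% + 1.75 × 5.2% = 11.80%
Forecast 13.38% > required 11.80% → the stock plots above the SML → undervalued.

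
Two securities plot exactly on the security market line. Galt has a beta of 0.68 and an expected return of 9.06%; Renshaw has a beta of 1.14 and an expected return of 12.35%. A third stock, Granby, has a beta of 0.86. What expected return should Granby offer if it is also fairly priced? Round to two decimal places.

10.35%

MRP (SML slope) = (12.35% − 9.06%) / (1.14 − 0.68) = 3.29% / 0.46 = 7.1522%
R_f (intercept) = 9.06% − 0.68 × 7.1522% = 4.1965%
E(R_Granby) = R_f + β × MRP = 4.1965% + 0.86 × 7.1522% = 10.35%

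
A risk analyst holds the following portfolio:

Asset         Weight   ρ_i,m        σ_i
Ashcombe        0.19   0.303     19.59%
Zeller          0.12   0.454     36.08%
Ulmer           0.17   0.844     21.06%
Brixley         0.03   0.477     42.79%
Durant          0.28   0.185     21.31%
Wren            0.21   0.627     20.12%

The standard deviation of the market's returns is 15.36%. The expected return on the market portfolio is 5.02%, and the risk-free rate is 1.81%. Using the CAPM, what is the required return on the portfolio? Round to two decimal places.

β_Ashcombe = 0.303 × 19.59% / 15.36% = 0.3864
β_Zeller = 0.454 × 36.08% / 15.36% = 1.0664
β_Ulmer = 0.844 × 21.06% / 15.36% = 1.1572
β_Brixley = 0.477 × 42.79% / 15.36% = 1.3288
β_Durant = 0.185 × 21.31% / 15.36% = 0.2567
β_Wren = 0.627 × 20.12% / 15.36% = 0.8213
β_P = Σ w_i β_i = 0.19×0.3864 + 0.12×1.0664 + 0.17×1.1572 + 0.03×1.3288 + 0.28×0.2567 + 0.21×0.8213 = 0.6823
MRP = 5.02% − 1.81% = 3.21%
E(R_P) = R_f + β_P × MRP = 1.81% + 0.6823 × 3.21% = 4.00%

4.00%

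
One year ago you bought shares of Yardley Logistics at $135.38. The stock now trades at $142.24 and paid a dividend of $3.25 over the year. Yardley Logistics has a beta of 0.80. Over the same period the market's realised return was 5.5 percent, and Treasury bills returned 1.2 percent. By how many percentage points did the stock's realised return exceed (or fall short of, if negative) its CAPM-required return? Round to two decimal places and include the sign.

+2.83%

Realised HPR = (P1 + D1 − P0) / P0 = (142.24 + 3.25 − 135.38) / 135.38 = 10.11 / 135.38 = 7.4679%
MRP = 5.5% − 1.2% = 4.30%
CAPM required = R_f + β·MRP = 1.2% + 0.80 × 4.3% = 4.6400%
α = realised − required = 7.4679% − 4.6400% = +2.83%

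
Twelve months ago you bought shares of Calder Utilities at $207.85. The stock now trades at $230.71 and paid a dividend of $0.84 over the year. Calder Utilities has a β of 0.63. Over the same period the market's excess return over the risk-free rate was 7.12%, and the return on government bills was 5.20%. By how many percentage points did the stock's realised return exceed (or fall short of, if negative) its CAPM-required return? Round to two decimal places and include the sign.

+1.72%

Realised HPR = (P1 + D1 − P0) / P0 = (230.71 + 0.84 − 207.85) / 207.85 = 23.70 / 207.85 = 11.4025%
CAPM required = R_f + β·MRP = 5.20% + 0.63 × 7.12% = 9.6856%
α = realised − required = 11.4025% − 9.6856% = +1.72%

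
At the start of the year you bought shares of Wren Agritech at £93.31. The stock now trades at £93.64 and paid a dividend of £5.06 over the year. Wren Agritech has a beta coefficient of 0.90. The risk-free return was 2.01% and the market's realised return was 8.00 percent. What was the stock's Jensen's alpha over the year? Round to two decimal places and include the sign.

Realised HPR = (P1 + D1 − P0) / P0 = (93.64 + 5.06 − 93.31) / 93.31 = 5.39 / 93.31 = 5.7764%
MRP = 8.00% − 2.01% = 5.99%
CAPM required = R_f + β·MRP = 2.01% + 0.90 × 5.99% = 7.4010%
α = realised − required = 5.7764% − 7.4010% = -1.62%

-1.62%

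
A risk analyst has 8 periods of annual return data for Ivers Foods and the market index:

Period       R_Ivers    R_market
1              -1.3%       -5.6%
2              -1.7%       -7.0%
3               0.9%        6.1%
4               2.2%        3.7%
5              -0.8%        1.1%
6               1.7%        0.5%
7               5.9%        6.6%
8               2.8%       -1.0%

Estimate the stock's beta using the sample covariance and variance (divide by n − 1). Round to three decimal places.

Mean R_i = (-1.3 − 1.7 + 0.9 + 2.2 − 0.8 + 1.7 + 5.9 + 2.8) / 8 = 1.2125%
Mean R_m = (-5.6 − 7.0 + 6.1 + 3.7 + 1.1 + 0.5 + 6.6 − 1.0) / 8 = 0.5500%
Σ(R_i − R̄_i)(R_m − R̄_m) = 63.5850  ⇒  Cov = 63.5850 / 7 = 9.0836
Σ(R_m − R̄_m)² = 174.8600  ⇒  Var(R_m) = 174.8600 / 7 = 24.9800
β = Cov / Var(R_m) = 9.0836 / 24.9800 = 0.3636

0.364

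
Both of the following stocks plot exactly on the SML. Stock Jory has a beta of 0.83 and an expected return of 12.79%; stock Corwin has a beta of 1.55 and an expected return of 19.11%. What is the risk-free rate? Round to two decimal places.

Both satisfy E(R) = R_f + β·MRP, so the slope of the SML is
MRP = (19.11% − 12.79%) / (1.55 − 0.83) = 6.32% / 0.72 = 8.7778%
R_f = E(R_Jory) − β_Jory·MRP = 12.79% − 0.83 × 8.7778% = 5.5044%

5.50%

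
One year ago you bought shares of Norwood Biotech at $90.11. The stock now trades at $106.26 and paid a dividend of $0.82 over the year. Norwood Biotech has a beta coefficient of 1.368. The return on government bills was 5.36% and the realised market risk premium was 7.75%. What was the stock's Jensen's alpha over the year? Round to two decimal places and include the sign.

Realised HPR = (P1 + D1 − P0) / P0 = (106.26 + 0.82 − 90.11) / 90.11 = 16.97 / 90.11 = 18.8325%
CAPM required = R_f + β·MRP = 5.36% + 1.368 × 7.75% = 15.96200%
α = realised − required = 18.8325% − 15.96200% = +2.87%

+2.87%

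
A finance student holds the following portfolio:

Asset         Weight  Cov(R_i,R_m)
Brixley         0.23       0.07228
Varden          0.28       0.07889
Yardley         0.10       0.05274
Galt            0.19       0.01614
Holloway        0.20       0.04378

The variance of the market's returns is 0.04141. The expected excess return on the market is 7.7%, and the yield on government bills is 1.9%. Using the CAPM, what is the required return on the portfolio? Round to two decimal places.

β_Brixley = 0.07228 / 0.04141 = 1.7455
β_Varden = 0.07889 / 0.04141 = 1.9051
β_Yardley = 0.05274 / 0.04141 = 1.2736
β_Galt = 0.01614 / 0.04141 = 0.3898
β_Holloway = 0.04378 / 0.04141 = 1.0572
β_P = Σ w_i β_i = 0.23×1.7455 + 0.28×1.9051 + 0.10×1.2736 + 0.19×0.3898 + 0.20×1.0572 = 1.3478
E(R_P) = R_f + β_P × MRP = 1.9% + 1.3478 × 7.7% = 12.28%

12.28%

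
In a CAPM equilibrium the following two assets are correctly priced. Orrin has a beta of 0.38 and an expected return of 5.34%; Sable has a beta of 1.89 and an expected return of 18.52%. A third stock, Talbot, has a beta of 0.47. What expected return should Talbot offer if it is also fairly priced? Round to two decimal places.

MRP (SML slope) = (18.52% − 5.34%) / (1.89 − 0.38) = 13.18% / 1.51 = 8.7285%
R_f (intercept) = 5.34% − 0.38 × 8.7285% = 2.0232%
E(R_Talbot) = R_f + β × MRP = 2.0232% + 0.47 × 8.7285% = 6.13%

6.13%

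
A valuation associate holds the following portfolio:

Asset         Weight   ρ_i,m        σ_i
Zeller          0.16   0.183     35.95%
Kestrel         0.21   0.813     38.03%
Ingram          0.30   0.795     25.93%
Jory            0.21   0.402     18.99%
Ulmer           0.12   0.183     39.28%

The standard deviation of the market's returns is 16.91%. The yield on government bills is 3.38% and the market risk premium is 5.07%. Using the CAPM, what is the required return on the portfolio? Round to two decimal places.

β_Zeller = 0.183 × 35.95% / 16.91% = 0.3891
β_Kestrel = 0.813 × 38.03% / 16.91% = 1.8284
β_Ingram = 0.795 × 25.93% / 16.91% = 1.2191
β_Jory = 0.402 × 18.99% / 16.91% = 0.4514
β_Ulmer = 0.183 × 39.28% / 16.91% = 0.4251
β_P = Σ w_i β_i = 0.16×0.3891 + 0.21×1.8284 + 0.30×1.2191 + 0.21×0.4514 + 0.12×0.4251 = 0.9578
E(R_P) = R_f + β_P × MRP = 3.38% + 0.9578 × 5.07% = 8.24%

8.24%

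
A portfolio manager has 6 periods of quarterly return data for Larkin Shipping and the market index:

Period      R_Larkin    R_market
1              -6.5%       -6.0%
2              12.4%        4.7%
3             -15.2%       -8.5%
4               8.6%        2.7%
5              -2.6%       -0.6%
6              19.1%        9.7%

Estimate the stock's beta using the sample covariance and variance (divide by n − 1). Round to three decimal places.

Mean R_i = (-6.5 + 12.4 − 15.2 + 8.6 − 2.6 + 19.1) / 6 = 2.6333%
Mean R_m = (-6.0 + 4.7 − 8.5 + 2.7 − 0.6 + 9.7) / 6 = 0.3333%
Σ(R_i − R̄_i)(R_m − R̄_m) = 431.2633  ⇒  Cov = 431.2633 / 5 = 86.2527
Σ(R_m − R̄_m)² = 231.4133  ⇒  Var(R_m) = 231.4133 / 5 = 46.2827
β = Cov / Var(R_m) = 86.2527 / 46.2827 = 1.8636

1.864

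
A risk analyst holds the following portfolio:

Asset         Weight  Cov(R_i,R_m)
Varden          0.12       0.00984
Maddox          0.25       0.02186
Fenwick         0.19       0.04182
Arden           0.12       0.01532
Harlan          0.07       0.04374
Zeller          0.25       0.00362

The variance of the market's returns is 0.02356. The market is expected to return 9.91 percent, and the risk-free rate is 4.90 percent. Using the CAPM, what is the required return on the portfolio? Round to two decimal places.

β_Varden = 0.00984 / 0.02356 = 0.4177
β_Maddox = 0.02186 / 0.02356 = 0.9278
β_Fenwick = 0.04182 / 0.02356 = 1.7750
β_Arden = 0.01532 / 0.02356 = 0.6503
β_Harlan = 0.04374 / 0.02356 = 1.8565
β_Zeller = 0.00362 / 0.02356 = 0.1537
β_P = Σ w_i β_i = 0.12×0.4177 + 0.25×0.9278 + 0.19×1.7750 + 0.12×0.6503 + 0.07×1.8565 + 0.25×0.1537 = 0.8657
MRP = 9.91% − 4.90% = 5.01%
E(R_P) = R_f + β_P × MRP = 4.90% + 0.8657 × 5.01% = 9.24%

9.24%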